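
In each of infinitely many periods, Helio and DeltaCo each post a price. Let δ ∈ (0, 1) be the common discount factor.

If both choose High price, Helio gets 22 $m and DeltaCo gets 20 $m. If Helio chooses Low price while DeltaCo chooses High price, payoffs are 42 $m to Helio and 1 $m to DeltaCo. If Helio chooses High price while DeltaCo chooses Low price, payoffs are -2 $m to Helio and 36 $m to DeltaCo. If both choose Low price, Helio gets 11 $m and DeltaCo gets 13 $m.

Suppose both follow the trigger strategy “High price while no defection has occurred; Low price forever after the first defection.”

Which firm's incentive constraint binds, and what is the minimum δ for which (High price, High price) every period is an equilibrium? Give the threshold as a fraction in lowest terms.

For Helio: deviation gain 42−22 = 20, per-period punishment loss 22−11 = 11. IC gives δ ≥ 20/31.
For DeltaCo: gain 16, loss 7 per period, so δ ≥ 16/23.
The tighter constraint is DeltaCo's, so cooperation needs δ ≥ 16/23.

DeltaCo; δ ≥ 16/23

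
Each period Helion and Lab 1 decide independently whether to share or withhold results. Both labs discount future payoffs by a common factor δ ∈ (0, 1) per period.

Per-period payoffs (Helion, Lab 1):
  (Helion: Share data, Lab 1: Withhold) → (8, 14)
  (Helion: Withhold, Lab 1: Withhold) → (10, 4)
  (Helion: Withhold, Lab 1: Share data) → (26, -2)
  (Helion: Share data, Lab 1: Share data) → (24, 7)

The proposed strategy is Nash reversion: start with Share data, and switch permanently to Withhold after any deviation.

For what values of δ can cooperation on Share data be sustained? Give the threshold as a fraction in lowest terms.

Helion: cooperation gives 24 each period; deviation gives 26 once then 10 forever.
  24/(1−δ) ≥ 26 + 10δ/(1−δ) ⇒ δ ≥ 2/16 = 1/8.
Lab 1: cooperation gives 7 each period; deviation gives 14 once then 4 forever.
  δ ≥ 7/10.
Both must hold, so the binding constraint is Lab 1's: δ ≥ 7/10.

7/10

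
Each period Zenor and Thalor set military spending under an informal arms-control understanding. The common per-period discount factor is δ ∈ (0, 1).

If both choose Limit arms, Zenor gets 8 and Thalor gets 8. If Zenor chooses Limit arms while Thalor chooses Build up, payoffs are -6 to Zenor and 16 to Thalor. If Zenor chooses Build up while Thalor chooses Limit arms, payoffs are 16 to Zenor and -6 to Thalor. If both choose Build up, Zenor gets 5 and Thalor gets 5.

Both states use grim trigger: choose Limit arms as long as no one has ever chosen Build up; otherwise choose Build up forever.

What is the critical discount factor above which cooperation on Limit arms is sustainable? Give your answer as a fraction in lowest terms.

Under grim trigger the critical discount factor is (T−C)/(T−P) with T = 16, C = 8, P = 5.
δ* = (16−8)/(16−5) = 8/11.

8/11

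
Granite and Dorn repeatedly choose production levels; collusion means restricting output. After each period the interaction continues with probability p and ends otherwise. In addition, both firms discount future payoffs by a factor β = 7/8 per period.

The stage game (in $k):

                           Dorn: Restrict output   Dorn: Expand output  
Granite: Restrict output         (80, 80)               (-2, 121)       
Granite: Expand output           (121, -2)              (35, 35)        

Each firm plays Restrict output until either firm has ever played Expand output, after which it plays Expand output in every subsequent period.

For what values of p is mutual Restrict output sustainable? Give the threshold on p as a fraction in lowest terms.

Expected continuation weight on next period's payoff is β·p = 7/8·p, which plays the role of the discount factor.
Cooperation requires 7/8·p ≥ (121−80)/(121−35) = 41/86, hence p ≥ 164/301.

164/301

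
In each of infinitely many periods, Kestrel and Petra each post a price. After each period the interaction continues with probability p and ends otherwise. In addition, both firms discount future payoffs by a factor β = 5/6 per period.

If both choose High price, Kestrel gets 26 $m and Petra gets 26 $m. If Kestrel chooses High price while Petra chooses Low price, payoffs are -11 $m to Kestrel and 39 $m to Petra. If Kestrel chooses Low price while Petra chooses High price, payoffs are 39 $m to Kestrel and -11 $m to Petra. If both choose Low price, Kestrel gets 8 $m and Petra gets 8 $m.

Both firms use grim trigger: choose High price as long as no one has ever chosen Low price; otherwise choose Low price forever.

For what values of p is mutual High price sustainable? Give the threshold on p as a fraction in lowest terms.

Expected continuation weight on next period's payoff is β·p = 5/6·p, which plays the role of the discount factor.
Cooperation requires 5/6·p ≥ (39−26)/(39−8) = 13/31, hence p ≥ 78/155.

78/155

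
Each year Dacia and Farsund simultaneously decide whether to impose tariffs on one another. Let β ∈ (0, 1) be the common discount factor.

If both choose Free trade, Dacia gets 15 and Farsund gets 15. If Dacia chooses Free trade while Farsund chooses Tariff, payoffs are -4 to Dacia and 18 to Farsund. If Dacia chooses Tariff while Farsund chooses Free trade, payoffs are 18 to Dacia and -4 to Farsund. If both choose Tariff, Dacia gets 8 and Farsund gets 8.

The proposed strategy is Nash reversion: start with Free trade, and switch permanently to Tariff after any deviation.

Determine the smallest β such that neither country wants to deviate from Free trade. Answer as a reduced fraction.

One-period gain from deviating is 18 − 15 = 3. The loss is 15 − 8 = 7 in every subsequent period, with present value 7·β/(1−β).
Deviation is unprofitable when 7·β/(1−β) ≥ 3, i.e. β/(1−β) ≥ 3/7.
Equivalently β ≥ 3/(3+7) = 3/10.

3/10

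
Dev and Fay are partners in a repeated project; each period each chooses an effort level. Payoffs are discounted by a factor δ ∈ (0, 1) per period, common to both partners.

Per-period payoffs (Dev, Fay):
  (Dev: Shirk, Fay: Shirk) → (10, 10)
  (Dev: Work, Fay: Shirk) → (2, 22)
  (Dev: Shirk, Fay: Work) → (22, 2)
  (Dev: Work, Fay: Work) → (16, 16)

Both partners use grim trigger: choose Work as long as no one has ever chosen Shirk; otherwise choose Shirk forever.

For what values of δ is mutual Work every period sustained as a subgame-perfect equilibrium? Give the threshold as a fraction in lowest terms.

16/(1−δ) ≥ 22 + 10δ/(1−δ)
16 ≥ 22 − 12δ
δ ≥ 6/12 = 1/2.

1/2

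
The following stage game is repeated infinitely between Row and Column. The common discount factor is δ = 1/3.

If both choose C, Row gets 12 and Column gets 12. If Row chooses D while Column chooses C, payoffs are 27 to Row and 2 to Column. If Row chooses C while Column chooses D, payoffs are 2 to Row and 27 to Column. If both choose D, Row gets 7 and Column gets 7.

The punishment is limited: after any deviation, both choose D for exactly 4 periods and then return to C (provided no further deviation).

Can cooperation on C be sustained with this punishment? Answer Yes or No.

No

A one-shot deviation gives 27 now, then 7 for 4 periods, then back to 12.
Gain from deviating: (27−12) today; loss: (12−7) in each of the next 4 periods.
No-deviation condition: (12−7)(δ+…+δ^4) ≥ 27−12, i.e. δ+…+δ^4 ≥ 3.
At δ = 1/3: δ+…+δ^4 = 0.4938 < 3.0000.
So cooperation is not sustainable.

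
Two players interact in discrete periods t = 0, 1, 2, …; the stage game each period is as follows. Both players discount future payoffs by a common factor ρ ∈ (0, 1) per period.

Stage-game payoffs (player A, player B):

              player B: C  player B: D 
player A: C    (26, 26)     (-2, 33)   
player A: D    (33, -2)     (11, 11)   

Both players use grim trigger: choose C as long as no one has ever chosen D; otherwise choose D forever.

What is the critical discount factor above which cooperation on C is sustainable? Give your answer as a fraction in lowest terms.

7/22

Cooperation forever yields 26 each period: 26/(1−ρ).
Deviating yields 33 once, then 11 forever: 33 + 11ρ/(1−ρ).
No profitable deviation requires 26/(1−ρ) ≥ 33 + 11ρ/(1−ρ).
Multiplying by (1−ρ): 26 ≥ 33(1−ρ) + 11ρ = 33 − 22ρ.
So 22ρ ≥ 7, i.e. ρ ≥ 7/22.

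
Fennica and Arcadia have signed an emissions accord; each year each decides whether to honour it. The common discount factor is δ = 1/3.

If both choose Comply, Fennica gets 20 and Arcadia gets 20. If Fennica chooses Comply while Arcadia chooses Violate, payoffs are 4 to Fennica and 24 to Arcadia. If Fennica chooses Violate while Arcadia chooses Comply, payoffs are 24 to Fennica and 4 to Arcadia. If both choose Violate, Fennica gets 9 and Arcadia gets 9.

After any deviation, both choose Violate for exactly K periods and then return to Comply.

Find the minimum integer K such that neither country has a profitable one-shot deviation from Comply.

No profitable deviation requires (20−9)(δ+…+δ^K) ≥ 24−20, i.e. δ+…+δ^K ≥ 4/11 ≈ 0.3636.
With δ = 1/3, the partial sums are K=1: 0.3333, K=2: 0.4444.
K = 2 is the first length at which the sum reaches 0.3636.

2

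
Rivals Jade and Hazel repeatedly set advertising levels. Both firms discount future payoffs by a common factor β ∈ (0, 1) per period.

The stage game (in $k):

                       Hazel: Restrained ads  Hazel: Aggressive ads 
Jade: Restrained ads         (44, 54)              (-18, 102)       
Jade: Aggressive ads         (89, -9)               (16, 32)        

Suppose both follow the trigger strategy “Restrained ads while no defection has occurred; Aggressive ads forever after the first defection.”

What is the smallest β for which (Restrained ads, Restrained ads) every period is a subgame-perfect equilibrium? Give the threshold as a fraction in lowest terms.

24/35

For Jade: deviation gain 89−44 = 45, per-period punishment loss 44−16 = 28. IC gives β ≥ 45/73.
For Hazel: gain 48, loss 22 per period, so β ≥ 48/70 = 24/35.
The tighter constraint is Hazel's, so cooperation needs β ≥ 24/35.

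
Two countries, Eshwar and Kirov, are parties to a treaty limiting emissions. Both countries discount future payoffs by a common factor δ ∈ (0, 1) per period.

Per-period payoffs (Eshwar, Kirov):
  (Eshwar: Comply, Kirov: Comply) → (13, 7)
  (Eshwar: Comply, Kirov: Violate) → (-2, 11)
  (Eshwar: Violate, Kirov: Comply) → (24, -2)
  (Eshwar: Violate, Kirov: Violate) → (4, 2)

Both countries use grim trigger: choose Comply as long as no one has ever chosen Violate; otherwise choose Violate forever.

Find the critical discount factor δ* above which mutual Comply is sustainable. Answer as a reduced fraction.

For Eshwar: deviation gain 24−13 = 11, per-period punishment loss 13−4 = 9. IC gives δ ≥ 11/20.
For Kirov: gain 4, loss 5 per period, so δ ≥ 4/9.
The tighter constraint is Eshwar's, so cooperation needs δ ≥ 11/20.

11/20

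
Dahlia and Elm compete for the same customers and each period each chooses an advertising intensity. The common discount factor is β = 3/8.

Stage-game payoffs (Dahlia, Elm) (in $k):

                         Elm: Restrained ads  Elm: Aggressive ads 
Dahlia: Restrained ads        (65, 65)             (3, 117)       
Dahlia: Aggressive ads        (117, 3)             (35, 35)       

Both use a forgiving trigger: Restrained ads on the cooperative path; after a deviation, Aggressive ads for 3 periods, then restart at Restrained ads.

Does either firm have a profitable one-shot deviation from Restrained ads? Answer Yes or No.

A one-shot deviation gives 117 now, then 35 for 3 periods, then back to 65.
Gain from deviating: (117−65) today; loss: (65−35) in each of the next 3 periods.
No-deviation condition: (65−35)(β+…+β^3) ≥ 117−65, i.e. β+…+β^3 ≥ 26/15.
At β = 3/8: β+…+β^3 = 0.5684 < 1.7333.
So cooperation is not sustainable.

Yes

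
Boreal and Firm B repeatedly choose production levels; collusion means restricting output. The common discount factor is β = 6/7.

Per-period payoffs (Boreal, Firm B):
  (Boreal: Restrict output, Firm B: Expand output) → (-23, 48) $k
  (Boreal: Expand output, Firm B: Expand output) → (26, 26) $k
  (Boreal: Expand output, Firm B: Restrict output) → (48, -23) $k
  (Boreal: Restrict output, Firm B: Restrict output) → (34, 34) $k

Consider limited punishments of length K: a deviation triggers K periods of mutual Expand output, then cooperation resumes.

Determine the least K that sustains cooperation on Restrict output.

3

IC: β(1−β^K)/(1−β) ≥ (48−34)/(34−26) = 7/4.
With β = 6/7: need 1 − β^K ≥ 7/4·(1−6/7)/(6/7), i.e. β^K ≤ 0.7083.
Since (6/7)^2 = 0.7347 and (6/7)^3 = 0.6297, the smallest such K is 3.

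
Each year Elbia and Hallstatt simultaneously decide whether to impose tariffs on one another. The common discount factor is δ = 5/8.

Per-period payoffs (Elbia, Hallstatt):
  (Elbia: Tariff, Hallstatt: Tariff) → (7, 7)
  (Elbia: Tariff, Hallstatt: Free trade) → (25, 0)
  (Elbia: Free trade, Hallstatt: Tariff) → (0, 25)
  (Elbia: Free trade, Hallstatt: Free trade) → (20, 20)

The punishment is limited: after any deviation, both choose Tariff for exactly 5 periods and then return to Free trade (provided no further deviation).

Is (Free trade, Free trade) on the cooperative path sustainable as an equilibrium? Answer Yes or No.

Yes

Comparing payoff streams over the 6 periods until play realigns: cooperate → 20(1+δ+…+δ^5); deviate → 25 + 7(δ+…+δ^5).
Cooperation is sustained iff (20−7)(δ+…+δ^5) ≥ 25−20.
δ+…+δ^5 = 5/8·(1−(5/8)^5)/(1−5/8) = 1.5077, and (25−20)/(20−7) = 0.3846.
1.5077 ≥ 0.3846, so cooperation is sustainable.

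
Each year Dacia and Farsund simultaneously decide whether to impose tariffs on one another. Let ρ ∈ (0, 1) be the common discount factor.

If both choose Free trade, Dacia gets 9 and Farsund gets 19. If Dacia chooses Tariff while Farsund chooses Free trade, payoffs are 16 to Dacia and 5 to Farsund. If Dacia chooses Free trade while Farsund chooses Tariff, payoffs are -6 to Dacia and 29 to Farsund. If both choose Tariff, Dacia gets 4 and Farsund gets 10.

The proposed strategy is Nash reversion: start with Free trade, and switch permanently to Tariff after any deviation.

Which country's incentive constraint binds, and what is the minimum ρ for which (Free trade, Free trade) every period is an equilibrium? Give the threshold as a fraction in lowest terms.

Dacia's threshold: (16−9)/(16−4) = 7/12.
Farsund's threshold: (29−19)/(29−10) = 10/19.
7/12 > 10/19, so Dacia binds and ρ* = 7/12.

Dacia; ρ ≥ 7/12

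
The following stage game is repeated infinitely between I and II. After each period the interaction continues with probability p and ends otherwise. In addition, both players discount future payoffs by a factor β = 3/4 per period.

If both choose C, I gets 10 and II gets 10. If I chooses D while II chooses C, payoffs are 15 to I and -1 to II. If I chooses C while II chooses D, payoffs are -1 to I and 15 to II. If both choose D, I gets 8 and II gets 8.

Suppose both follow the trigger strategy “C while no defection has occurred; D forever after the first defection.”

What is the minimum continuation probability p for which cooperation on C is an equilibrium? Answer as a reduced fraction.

20/21

Expected continuation weight on next period's payoff is β·p = 3/4·p, which plays the role of the discount factor.
Cooperation requires 3/4·p ≥ (15−10)/(15−8) = 5/7, hence p ≥ 20/21.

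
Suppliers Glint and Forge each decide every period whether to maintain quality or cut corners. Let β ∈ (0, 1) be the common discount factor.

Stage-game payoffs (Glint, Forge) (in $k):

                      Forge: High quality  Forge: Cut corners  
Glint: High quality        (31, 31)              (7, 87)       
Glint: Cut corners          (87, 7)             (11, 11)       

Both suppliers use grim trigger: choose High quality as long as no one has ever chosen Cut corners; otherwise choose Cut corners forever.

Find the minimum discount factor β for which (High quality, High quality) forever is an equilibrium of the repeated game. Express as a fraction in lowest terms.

Cooperation forever yields 31 each period: 31/(1−β).
Deviating yields 87 once, then 11 forever: 87 + 11β/(1−β).
No profitable deviation requires 31/(1−β) ≥ 87 + 11β/(1−β).
Multiplying by (1−β): 31 ≥ 87(1−β) + 11β = 87 − 76β.
So 76β ≥ 56, i.e. β ≥ 56/76 = 14/19.

14/19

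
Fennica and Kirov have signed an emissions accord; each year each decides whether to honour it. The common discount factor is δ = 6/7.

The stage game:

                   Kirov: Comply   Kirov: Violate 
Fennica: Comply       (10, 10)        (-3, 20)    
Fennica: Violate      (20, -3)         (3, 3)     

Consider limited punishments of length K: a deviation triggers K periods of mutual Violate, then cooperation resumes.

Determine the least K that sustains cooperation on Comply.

IC: δ(1−δ^K)/(1−δ) ≥ (20−10)/(10−3) = 10/7.
With δ = 6/7: need 1 − δ^K ≥ 10/7·(1−6/7)/(6/7), i.e. δ^K ≤ 0.7619.
Since (6/7)^1 = 0.8571 and (6/7)^2 = 0.7347, the smallest such K is 2.

2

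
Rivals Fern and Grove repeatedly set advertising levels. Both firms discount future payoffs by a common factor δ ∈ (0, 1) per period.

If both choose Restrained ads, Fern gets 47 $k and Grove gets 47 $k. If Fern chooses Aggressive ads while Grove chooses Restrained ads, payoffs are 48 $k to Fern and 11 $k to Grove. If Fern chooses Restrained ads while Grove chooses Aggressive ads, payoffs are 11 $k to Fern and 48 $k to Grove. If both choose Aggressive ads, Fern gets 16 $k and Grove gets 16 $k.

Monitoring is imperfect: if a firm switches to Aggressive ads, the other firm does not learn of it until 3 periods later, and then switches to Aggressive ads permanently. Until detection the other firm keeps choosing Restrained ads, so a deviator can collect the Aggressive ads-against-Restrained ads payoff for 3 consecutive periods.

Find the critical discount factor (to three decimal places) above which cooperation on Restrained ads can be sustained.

The best deviation is to choose Aggressive ads for all 3 undetected periods, earning 48 each, then 16 forever once detected.
Deviation value: 48(1−δ^3)/(1−δ) + 16δ^3/(1−δ); cooperation value: 47/(1−δ).
IC: 47 ≥ 48(1−δ^3) + 16δ^3 = 48 − 32δ^3.
So δ^3 ≥ 1/32, giving δ ≥ (1/32)^(1/3) ≈ 0.315.

0.315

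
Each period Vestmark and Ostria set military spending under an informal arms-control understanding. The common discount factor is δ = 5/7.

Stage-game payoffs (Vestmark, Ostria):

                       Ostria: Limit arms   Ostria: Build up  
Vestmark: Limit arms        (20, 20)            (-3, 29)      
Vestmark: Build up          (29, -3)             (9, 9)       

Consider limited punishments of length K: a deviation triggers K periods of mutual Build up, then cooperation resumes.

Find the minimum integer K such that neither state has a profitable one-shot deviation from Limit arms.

2

IC: δ(1−δ^K)/(1−δ) ≥ (29−20)/(20−9) = 9/11.
With δ = 5/7: need 1 − δ^K ≥ 9/11·(1−5/7)/(5/7), i.e. δ^K ≤ 0.6727.
Since (5/7)^1 = 0.7143 and (5/7)^2 = 0.5102, the smallest such K is 2.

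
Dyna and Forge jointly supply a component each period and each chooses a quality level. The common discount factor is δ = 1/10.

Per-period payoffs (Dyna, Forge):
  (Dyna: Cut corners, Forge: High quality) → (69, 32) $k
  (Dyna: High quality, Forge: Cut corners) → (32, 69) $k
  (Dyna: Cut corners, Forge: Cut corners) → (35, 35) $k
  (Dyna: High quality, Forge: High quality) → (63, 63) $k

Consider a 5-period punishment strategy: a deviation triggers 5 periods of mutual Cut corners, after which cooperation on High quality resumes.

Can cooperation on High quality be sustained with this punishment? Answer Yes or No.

No

Comparing payoff streams over the 6 periods until play realigns: cooperate → 63(1+δ+…+δ^5); deviate → 69 + 35(δ+…+δ^5).
Cooperation is sustained iff (63−35)(δ+…+δ^5) ≥ 69−63.
δ+…+δ^5 = 1/10·(1−(1/10)^5)/(1−1/10) = 0.1111, and (69−63)/(63−35) = 0.2143.
0.1111 < 0.2143, so cooperation is not sustainable.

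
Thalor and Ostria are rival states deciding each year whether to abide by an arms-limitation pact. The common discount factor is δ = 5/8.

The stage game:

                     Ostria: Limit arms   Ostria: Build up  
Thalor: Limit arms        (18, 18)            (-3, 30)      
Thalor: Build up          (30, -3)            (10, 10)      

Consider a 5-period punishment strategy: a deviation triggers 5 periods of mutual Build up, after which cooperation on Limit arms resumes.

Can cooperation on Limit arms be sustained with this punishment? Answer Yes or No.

Yes

Comparing payoff streams over the 6 periods until play realigns: cooperate → 18(1+δ+…+δ^5); deviate → 30 + 10(δ+…+δ^5).
Cooperation is sustained iff (18−10)(δ+…+δ^5) ≥ 30−18.
δ+…+δ^5 = 5/8·(1−(5/8)^5)/(1−5/8) = 1.5077, and (30−18)/(18−10) = 1.5000.
1.5077 ≥ 1.5000, so cooperation is sustainable.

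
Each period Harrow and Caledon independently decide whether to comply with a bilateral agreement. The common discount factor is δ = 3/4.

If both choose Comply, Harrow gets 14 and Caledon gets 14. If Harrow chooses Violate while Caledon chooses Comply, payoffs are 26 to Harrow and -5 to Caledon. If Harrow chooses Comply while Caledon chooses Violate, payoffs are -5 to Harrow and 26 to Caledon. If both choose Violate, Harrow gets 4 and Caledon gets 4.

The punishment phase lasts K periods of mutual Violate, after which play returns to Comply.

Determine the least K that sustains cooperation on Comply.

Need Σ_{k=1}^{K} δ^k ≥ (26−14)/(14−4) = 1.2000 at δ = 3/4.
At K = 1 the sum is 0.7500 < 1.2000; at K = 2 it is 1.3125 ≥ 1.2000.
So the minimum punishment length is K = 2.

2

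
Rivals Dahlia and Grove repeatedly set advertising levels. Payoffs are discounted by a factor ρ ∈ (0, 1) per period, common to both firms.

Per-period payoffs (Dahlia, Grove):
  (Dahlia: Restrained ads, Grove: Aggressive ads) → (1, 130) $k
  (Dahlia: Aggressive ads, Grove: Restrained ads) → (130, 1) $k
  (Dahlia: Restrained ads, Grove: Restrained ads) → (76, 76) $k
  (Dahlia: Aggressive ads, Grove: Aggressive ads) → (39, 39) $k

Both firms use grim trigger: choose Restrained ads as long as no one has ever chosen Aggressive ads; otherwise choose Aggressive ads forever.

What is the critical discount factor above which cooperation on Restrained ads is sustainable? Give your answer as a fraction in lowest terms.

76/(1−ρ) ≥ 130 + 39ρ/(1−ρ)
76 ≥ 130 − 91ρ
ρ ≥ 54/91.

54/91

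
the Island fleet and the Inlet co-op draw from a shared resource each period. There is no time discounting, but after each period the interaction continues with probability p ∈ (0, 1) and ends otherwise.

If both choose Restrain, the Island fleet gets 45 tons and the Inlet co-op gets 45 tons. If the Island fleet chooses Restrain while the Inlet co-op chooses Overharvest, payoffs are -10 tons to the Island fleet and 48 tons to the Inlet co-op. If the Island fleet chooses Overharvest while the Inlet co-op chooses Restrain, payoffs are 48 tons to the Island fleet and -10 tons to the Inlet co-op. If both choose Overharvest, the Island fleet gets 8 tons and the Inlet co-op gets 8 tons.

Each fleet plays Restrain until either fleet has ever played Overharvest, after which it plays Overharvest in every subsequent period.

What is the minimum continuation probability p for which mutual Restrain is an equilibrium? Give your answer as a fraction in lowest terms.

With no time discounting, the continuation probability p plays the role of the discount factor.
Grim-trigger IC: 45/(1−p) ≥ 48 + 8p/(1−p) ⇒ p ≥ (48−45)/(48−8) = 3/40.

3/40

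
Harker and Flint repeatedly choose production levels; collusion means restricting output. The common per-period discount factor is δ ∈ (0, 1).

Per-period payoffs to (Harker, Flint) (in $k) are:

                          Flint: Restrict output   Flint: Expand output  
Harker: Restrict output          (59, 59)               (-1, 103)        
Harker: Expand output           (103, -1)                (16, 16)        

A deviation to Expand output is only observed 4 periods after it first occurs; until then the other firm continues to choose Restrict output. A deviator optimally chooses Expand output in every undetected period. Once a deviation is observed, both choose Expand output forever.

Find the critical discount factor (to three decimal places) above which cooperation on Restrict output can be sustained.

A deviator earns 103 for 4 periods, then 16 forever; cooperating earns 59 forever. Multiplying the IC by (1−δ):
59 ≥ 103(1−δ^4) + 16δ^4, so 87·δ^4 ≥ 44 and δ^4 ≥ 44/87.
δ ≥ (44/87)^(1/4) ≈ 0.843.

0.843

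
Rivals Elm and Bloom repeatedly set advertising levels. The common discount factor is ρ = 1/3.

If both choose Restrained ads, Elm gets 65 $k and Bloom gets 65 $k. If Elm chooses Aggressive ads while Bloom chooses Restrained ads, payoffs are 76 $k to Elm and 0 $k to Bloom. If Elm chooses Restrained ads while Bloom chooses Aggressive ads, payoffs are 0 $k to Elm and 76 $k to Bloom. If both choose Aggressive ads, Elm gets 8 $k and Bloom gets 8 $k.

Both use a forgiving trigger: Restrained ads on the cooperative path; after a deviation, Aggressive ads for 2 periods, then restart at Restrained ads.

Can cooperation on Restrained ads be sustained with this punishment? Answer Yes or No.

Yes

A one-shot deviation gives 76 now, then 8 for 2 periods, then back to 65.
Gain from deviating: (76−65) today; loss: (65−8) in each of the next 2 periods.
No-deviation condition: (65−8)(ρ+…+ρ^2) ≥ 76−65, i.e. ρ+…+ρ^2 ≥ 11/57.
At ρ = 1/3: ρ+…+ρ^2 = 0.4444 ≥ 0.1930.
So cooperation is sustainable.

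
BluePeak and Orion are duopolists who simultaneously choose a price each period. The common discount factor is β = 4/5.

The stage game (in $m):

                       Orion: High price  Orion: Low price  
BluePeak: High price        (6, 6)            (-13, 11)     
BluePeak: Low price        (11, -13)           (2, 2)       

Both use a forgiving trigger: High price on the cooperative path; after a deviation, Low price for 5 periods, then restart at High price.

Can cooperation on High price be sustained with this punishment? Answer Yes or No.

Comparing payoff streams over the 6 periods until play realigns: cooperate → 6(1+β+…+β^5); deviate → 11 + 2(β+…+β^5).
Cooperation is sustained iff (6−2)(β+…+β^5) ≥ 11−6.
β+…+β^5 = 4/5·(1−(4/5)^5)/(1−4/5) = 2.6893, and (11−6)/(6−2) = 1.2500.
2.6893 ≥ 1.2500, so cooperation is sustainable.

Yes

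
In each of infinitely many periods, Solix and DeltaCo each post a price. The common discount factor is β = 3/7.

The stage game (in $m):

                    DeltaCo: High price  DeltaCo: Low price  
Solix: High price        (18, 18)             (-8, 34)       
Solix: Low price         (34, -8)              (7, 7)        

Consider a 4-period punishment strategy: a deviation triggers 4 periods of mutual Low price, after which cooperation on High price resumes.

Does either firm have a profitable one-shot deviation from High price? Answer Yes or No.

IC: β+…+β^4 ≥ (34−18)/(18−7) = 16/11.
At β = 3/7: partial sum = 0.7247 < 1.4545. Cooperation not sustainable.

Yes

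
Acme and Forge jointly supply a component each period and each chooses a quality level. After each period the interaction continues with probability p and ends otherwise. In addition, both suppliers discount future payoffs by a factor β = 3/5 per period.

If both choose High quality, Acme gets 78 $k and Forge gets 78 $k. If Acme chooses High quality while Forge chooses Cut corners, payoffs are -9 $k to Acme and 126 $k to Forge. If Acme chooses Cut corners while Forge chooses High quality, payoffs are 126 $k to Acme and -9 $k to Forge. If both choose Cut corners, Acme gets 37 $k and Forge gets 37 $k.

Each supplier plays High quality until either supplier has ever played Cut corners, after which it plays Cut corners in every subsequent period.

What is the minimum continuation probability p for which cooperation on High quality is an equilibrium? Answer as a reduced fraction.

80/89

With continuation probability p and discount β, the effective per-period discount factor is βp.
Grim-trigger IC: βp ≥ (126−78)/(126−37) = 48/89.
So p ≥ (48/89)/(3/5) = 80/89.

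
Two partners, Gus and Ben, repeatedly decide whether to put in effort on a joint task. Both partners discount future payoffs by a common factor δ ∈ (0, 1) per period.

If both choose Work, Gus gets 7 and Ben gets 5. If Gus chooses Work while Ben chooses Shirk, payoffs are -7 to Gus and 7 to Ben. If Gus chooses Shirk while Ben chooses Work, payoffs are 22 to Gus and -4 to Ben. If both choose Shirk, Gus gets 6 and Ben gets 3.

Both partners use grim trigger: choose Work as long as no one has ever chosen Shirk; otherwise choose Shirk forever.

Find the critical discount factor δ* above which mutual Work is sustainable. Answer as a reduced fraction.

15/16

For Gus: deviation gain 22−7 = 15, per-period punishment loss 7−6 = 1. IC gives δ ≥ 15/16.
For Ben: gain 2, loss 2 per period, so δ ≥ 2/4 = 1/2.
The tighter constraint is Gus's, so cooperation needs δ ≥ 15/16.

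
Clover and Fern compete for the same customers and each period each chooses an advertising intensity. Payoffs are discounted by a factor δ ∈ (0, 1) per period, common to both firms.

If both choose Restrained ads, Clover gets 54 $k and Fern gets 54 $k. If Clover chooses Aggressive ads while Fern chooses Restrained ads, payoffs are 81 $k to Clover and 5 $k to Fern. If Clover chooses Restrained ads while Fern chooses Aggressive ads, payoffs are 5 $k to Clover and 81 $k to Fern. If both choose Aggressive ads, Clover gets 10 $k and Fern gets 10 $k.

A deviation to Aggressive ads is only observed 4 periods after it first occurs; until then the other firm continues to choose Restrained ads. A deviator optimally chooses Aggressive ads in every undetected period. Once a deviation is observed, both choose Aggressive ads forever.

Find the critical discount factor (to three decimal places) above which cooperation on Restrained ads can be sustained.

A deviator earns 81 for 4 periods, then 10 forever; cooperating earns 54 forever. Multiplying the IC by (1−δ):
54 ≥ 81(1−δ^4) + 10δ^4, so 71·δ^4 ≥ 27 and δ^4 ≥ 27/71.
δ ≥ (27/71)^(1/4) ≈ 0.785.

0.785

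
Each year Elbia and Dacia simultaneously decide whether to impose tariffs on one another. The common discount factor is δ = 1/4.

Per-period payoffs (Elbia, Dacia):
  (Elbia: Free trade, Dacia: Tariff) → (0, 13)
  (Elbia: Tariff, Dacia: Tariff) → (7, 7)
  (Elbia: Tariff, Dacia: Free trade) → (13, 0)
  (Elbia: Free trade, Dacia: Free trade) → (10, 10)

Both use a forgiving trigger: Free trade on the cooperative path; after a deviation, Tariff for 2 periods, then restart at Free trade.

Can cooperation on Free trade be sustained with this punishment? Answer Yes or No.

No

A one-shot deviation gives 13 now, then 7 for 2 periods, then back to 10.
Gain from deviating: (13−10) today; loss: (10−7) in each of the next 2 periods.
No-deviation condition: (10−7)(δ+…+δ^2) ≥ 13−10, i.e. δ+…+δ^2 ≥ 1.
At δ = 1/4: δ+…+δ^2 = 0.3125 < 1.0000.
So cooperation is not sustainable.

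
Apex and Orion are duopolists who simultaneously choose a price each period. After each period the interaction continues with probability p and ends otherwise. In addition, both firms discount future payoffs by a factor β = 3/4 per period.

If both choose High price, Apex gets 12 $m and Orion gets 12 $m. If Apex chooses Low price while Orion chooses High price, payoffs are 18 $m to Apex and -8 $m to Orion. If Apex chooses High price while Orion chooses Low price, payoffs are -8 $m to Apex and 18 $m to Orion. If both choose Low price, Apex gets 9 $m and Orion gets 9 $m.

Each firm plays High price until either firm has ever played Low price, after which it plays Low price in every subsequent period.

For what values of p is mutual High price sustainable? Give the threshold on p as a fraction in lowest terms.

8/9

Expected continuation weight on next period's payoff is β·p = 3/4·p, which plays the role of the discount factor.
Cooperation requires 3/4·p ≥ (18−12)/(18−9) = 2/3, hence p ≥ 8/9.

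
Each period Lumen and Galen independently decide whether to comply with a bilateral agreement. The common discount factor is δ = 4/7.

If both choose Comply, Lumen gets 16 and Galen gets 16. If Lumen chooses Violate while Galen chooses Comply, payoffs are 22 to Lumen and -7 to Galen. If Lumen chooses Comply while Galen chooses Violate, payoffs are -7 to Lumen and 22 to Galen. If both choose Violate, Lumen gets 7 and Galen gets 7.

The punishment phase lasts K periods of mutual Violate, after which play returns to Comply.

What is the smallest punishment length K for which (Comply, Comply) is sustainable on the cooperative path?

2

No profitable deviation requires (16−7)(δ+…+δ^K) ≥ 22−16, i.e. δ+…+δ^K ≥ 2/3 ≈ 0.6667.
With δ = 4/7, the partial sums are K=1: 0.5714, K=2: 0.8980.
K = 2 is the first length at which the sum reaches 0.6667.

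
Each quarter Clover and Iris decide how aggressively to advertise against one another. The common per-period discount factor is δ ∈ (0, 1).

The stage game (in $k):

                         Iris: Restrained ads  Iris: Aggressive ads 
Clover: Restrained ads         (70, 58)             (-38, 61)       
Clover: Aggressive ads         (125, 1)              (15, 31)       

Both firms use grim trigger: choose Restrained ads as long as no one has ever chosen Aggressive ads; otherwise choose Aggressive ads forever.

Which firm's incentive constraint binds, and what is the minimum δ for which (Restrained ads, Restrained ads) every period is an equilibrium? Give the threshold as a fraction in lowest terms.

For Clover: deviation gain 125−70 = 55, per-period punishment loss 70−15 = 55. IC gives δ ≥ 55/110 = 1/2.
For Iris: gain 3, loss 27 per period, so δ ≥ 3/30 = 1/10.
The tighter constraint is Clover's, so cooperation needs δ ≥ 1/2.

Clover; δ ≥ 1/2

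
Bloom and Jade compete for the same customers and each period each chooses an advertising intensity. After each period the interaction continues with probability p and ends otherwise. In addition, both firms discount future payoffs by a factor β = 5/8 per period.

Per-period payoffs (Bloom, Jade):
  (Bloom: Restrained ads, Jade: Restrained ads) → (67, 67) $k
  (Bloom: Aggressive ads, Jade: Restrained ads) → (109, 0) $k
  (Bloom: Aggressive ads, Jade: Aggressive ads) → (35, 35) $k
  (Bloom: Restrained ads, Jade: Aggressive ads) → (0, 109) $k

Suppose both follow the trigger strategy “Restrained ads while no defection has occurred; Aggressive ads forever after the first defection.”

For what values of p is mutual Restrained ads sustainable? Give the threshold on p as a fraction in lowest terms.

168/185

With continuation probability p and discount β, the effective per-period discount factor is βp.
Grim-trigger IC: βp ≥ (109−67)/(109−35) = 21/37.
So p ≥ (21/37)/(5/8) = 168/185.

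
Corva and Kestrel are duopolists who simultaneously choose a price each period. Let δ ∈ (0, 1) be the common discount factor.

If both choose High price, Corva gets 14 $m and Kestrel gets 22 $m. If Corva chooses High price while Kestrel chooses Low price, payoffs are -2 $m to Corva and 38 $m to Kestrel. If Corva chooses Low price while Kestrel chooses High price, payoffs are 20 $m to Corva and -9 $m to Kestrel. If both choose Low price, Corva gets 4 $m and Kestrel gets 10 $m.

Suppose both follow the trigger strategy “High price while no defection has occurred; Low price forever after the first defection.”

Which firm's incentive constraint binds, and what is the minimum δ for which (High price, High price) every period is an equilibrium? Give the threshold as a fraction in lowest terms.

Corva: cooperation gives 14 each period; deviation gives 20 once then 4 forever.
  14/(1−δ) ≥ 20 + 4δ/(1−δ) ⇒ δ ≥ 6/16 = 3/8.
Kestrel: cooperation gives 22 each period; deviation gives 38 once then 10 forever.
  δ ≥ 16/28 = 4/7.
Both must hold, so the binding constraint is Kestrel's: δ ≥ 4/7.

Kestrel; δ ≥ 4/7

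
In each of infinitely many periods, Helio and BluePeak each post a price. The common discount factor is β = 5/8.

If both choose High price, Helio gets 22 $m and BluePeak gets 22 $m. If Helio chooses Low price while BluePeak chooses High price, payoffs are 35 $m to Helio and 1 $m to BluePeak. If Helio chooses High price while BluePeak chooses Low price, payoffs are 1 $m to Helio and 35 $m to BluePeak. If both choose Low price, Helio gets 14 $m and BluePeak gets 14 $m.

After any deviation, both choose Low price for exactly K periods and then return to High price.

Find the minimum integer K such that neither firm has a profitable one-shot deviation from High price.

8

Need Σ_{k=1}^{K} β^k ≥ (35−22)/(22−14) = 1.6250 at β = 5/8.
At K = 7 the sum is 1.6046 < 1.6250; at K = 8 it is 1.6279 ≥ 1.6250.
So the minimum punishment length is K = 8.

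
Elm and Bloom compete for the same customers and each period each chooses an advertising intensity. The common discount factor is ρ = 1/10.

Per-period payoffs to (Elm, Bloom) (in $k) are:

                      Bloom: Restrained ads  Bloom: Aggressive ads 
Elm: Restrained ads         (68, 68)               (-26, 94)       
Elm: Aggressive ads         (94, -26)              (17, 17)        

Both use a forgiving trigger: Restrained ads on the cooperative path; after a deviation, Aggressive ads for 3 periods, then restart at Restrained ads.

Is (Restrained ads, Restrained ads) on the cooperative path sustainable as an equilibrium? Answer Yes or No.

IC: ρ+…+ρ^3 ≥ (94−68)/(68−17) = 26/51.
At ρ = 1/10: partial sum = 0.1110 < 0.5098. Cooperation not sustainable.

No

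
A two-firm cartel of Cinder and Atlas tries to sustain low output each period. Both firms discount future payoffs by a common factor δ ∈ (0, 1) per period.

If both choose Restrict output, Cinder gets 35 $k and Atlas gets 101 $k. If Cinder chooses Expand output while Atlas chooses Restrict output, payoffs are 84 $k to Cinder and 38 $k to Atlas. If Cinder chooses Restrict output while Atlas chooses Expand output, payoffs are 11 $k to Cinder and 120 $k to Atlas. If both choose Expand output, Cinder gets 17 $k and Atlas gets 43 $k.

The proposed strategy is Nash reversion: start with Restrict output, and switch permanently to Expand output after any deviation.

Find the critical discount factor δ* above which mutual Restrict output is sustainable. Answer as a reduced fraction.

Cinder: cooperation gives 35 each period; deviation gives 84 once then 17 forever.
  35/(1−δ) ≥ 84 + 17δ/(1−δ) ⇒ δ ≥ 49/67.
Atlas: cooperation gives 101 each period; deviation gives 120 once then 43 forever.
  δ ≥ 19/77.
Both must hold, so the binding constraint is Cinder's: δ ≥ 49/67.

49/67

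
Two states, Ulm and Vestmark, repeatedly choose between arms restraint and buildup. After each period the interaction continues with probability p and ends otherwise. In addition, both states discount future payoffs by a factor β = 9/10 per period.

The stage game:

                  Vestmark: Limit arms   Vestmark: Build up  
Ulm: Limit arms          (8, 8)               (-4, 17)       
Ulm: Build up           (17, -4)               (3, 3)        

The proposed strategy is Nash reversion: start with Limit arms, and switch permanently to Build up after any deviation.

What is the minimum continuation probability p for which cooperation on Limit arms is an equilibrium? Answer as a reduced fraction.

Expected continuation weight on next period's payoff is β·p = 9/10·p, which plays the role of the discount factor.
Cooperation requires 9/10·p ≥ (17−8)/(17−3) = 9/14, hence p ≥ 5/7.

5/7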